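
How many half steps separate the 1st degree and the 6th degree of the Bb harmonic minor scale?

8

The scale is Bb C Db Eb F Gb A.
Bb up to Gb is a minor sixth — 8 semitones.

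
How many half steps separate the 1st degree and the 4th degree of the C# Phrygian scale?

The scale is C# D E F# G# A B.
C# up to F# is a perfect fourth — 5 semitones.

5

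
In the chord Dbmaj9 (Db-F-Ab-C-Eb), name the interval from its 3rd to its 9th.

minor seventh

That puts F below Eb.
F up to Eb is 10 semitones, a half step narrower than a major seventh, so the interval is minor.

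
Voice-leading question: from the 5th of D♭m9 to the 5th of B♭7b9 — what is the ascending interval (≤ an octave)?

The 5th of D♭m9 is A♭; the 5th of B♭7b9 is F.
From A♭ to F is 9 semitones, exactly the major sixth.

major sixth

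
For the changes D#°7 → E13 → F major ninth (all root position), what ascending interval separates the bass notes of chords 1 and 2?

m2

The roots are D# and E.
From D# to E: 1 semitone over a second = minor.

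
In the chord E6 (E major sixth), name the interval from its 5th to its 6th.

major 2nd

Spelling the chord: E–G♯–B–C♯.
That puts B below C♯.
Counting 2 letters and 2 half steps from B gives a major second.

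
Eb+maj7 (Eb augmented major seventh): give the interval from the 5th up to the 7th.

minor third

The chord tones of Eb+maj7 are Eb, G, B, D.
5th = B; 7th = D.
3 letter names make it a third; at 3 semitones (a half step narrower than major) the quality is minor.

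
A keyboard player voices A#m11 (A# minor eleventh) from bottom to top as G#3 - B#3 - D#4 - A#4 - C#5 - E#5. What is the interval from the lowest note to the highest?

major thirteenth

The outer voices are G#3 and E#5.
From G# to E# is 21 semitones, exactly the major thirteenth.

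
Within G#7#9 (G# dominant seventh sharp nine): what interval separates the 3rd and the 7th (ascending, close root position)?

diminished 5th

The chord tones of G#7#9 are G#-B#-D#-F#-A##.
3rd = B#; 7th = F#.
From B# to F#: 6 semitones over a fifth = diminished.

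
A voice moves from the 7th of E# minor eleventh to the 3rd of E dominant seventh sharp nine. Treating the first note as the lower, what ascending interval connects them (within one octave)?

E# minor eleventh has D# as its 7th, and E dominant seventh sharp nine has G# as its 3rd.
From D# to G# is 5 semitones, exactly the perfect fourth.

perfect fourth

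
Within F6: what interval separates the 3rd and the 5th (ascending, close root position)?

F6 (F major sixth) is spelled F A C D.
3rd = A; 5th = C.
A up to C is 3 semitones, a half step narrower than a major third, so the interval is minor.

minor third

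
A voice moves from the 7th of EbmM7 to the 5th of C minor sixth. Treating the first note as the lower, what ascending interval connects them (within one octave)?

perfect fourth

The 7th of EbmM7 is D; the 5th of C minor sixth is G.
From D to G is 5 semitones, exactly the perfect fourth.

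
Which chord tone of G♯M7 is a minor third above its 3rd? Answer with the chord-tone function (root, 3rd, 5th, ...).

Spelling the chord: G♯ B♯ D♯ F𝄪.
The 3rd is B♯. A minor third above B♯ is D♯.
D♯ is the chord's 5th.

5th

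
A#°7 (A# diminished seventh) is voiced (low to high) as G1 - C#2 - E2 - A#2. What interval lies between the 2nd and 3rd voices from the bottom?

Those voices are C#2 and E2.
C# up to E is 3 semitones, a half step narrower than a major third, so the interval is minor.

minor 3rd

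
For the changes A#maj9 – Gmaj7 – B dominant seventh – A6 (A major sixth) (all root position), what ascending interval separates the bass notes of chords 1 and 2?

diminished 7th

The roots are A# and G.
A# up to G is 9 semitones, a whole step narrower than a major seventh, so the interval is diminished.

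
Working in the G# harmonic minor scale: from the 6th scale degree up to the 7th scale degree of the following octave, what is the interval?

augmented ninth

G# harmonic minor: G# A# B C# D# E F##.
6th scale degree = E; 7th scale degree (up an octave) = F##.
E up to F## is 15 semitones, a half step wider than a major ninth, so the interval is augmented.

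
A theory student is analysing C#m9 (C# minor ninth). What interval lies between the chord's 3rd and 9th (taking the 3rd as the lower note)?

major 7th

C#m9 is spelled C#, E, G#, B, D#.
The 3rd is E and the 9th is D#.
Counting 7 letters and 11 half steps from E gives a major seventh.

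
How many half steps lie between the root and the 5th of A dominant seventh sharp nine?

7

A7#9: A-C♯-E-G-B♯.
A to E is a perfect fifth: 7 semitones.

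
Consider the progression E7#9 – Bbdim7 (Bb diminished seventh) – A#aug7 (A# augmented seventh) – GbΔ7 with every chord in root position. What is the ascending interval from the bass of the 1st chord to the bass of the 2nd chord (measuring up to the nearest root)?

The roots are E and Bb.
E up to Bb is 6 semitones, a half step narrower than a perfect fifth, so the interval is diminished.

diminished fifth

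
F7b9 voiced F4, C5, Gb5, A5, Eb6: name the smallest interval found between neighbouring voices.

A2

Adjacent intervals: F4→C5 = perfect fifth; C5→Gb5 = diminished fifth; Gb5→A5 = augmented second; A5→Eb6 = diminished fifth.
The smallest is Gb5 to A5, an augmented second (3 semitones).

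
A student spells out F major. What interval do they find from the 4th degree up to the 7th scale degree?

The scale runs F G A Bb C D E.
4th degree = Bb; 7th degree = E.
4 letter names make it a fourth; at 6 semitones (a half step wider than perfect) the quality is augmented.

A4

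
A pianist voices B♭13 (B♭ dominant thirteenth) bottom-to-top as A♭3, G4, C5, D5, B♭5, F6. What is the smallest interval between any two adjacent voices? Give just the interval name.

Adjacent intervals: A♭3→G4 = major seventh; G4→C5 = perfect fourth; C5→D5 = major second; D5→B♭5 = minor sixth; B♭5→F6 = perfect fifth.
The smallest is C5 to D5, a major second (2 semitones).

major 2nd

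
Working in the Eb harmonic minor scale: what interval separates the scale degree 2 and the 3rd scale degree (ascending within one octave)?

minor 2nd

Spelling the Eb harmonic minor scale: Eb F Gb Ab Bb Cb D.
That puts F below Gb.
F up to Gb is 1 semitone, a half step narrower than a major second, so the interval is minor.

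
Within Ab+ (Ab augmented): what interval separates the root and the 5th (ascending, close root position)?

augmented fifth

Spelling the chord: Ab, C, E.
So we need the interval from Ab up to E.
From Ab to E: 8 semitones over a fifth = augmented.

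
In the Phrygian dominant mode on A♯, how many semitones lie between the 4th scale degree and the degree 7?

5

The scale is A♯ B C𝄪 D♯ E♯ F♯ G♯.
D♯ up to G♯ is a perfect fourth — 5 semitones.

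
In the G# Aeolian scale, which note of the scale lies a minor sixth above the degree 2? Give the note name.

The scale is G# A# B C# D# E F#.
The degree 2 is A#; a minor sixth above that is F# — scale degree 7.

F#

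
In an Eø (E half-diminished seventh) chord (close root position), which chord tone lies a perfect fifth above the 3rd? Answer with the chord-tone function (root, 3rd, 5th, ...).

Spelling the chord: E, G, B♭, D.
The 3rd is G. A perfect fifth above G is D.
D is the chord's 7th.

7th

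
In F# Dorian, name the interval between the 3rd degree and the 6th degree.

The scale runs F# G# A B C# D# E.
The 3rd degree is A and the 6th scale degree is D#.
From A to D#: 6 semitones over a fourth = augmented.

augmented fourth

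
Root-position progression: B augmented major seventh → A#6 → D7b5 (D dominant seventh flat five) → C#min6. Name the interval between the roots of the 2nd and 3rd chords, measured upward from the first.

d4

The roots are A# and D.
4 letter names make it a fourth; at 4 semitones (a half step narrower than perfect) the quality is diminished.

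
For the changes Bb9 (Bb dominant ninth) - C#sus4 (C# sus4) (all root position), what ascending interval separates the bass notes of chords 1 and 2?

The roots are Bb and C#.
From Bb to C#: 3 semitones over a second = augmented.

augmented second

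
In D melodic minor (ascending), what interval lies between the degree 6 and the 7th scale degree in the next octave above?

D melodic minor: D E F G A B C#.
That puts B below C#.
B up to C# spans 9 letter names and 14 semitones — a major ninth.

major ninth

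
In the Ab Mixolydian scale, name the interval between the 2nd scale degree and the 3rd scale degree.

major second

The scale runs Ab Bb C Db Eb F Gb.
So we need the interval from Bb up to C.
From Bb to C is 2 semitones, exactly the major second.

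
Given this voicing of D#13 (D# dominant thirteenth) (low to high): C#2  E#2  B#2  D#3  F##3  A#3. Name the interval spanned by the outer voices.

major thirteenth

The outer voices are C#2 and A#3.
C# up to A# spans 13 letter names and 21 semitones — a major thirteenth.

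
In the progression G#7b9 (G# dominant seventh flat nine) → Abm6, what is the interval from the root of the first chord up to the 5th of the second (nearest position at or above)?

diminished sixth

The root of G#7b9 (G# dominant seventh flat nine) is G#; the 5th of Abm6 is Eb.
6 letter names make it a sixth; at 7 semitones (a whole step narrower than major) the quality is diminished.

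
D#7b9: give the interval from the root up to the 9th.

m9

Spelling the chord: D# F## A# C# E.
So we need the interval from D# up to E.
From D# to E: 13 semitones over a ninth = minor.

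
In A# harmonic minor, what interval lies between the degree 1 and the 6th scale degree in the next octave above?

minor thirteenth

The scale runs A# B# C# D# E# F# G##.
The degree 1 is A# and the 6th scale degree (up an octave) is F#.
A# up to F# is 20 semitones, a half step narrower than a major thirteenth, so the interval is minor.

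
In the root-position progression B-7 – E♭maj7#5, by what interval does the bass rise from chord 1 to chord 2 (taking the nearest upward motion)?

d4

The roots are B and E♭.
B up to E♭ is 4 semitones, a half step narrower than a perfect fourth, so the interval is diminished.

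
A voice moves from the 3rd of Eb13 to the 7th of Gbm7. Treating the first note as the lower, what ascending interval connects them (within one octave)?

The 3rd of Eb13 is G; the 7th of Gbm7 is Fb.
7 letter names make it a seventh; at 9 semitones (a whole step narrower than major) the quality is diminished.

diminished seventh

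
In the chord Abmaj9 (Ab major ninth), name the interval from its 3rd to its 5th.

minor 3rd

Abmaj9 (Ab major ninth): Ab–C–Eb–G–Bb.
So we need the interval from C up to Eb.
C up to Eb is 3 semitones, a half step narrower than a major third, so the interval is minor.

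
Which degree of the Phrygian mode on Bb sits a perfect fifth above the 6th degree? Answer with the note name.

Db

The scale is Bb Cb Db Eb F Gb Ab.
The 6th degree is Gb; a perfect fifth above that is Db — scale degree 3.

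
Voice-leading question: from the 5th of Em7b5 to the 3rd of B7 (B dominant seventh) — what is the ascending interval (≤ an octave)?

augmented third

Em7b5 has Bb as its 5th, and B7 (B dominant seventh) has D# as its 3rd.
Bb up to D# is 5 semitones, a half step wider than a major third, so the interval is augmented.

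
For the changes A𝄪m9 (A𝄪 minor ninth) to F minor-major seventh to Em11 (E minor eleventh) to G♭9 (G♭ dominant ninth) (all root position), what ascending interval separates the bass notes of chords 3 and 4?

diminished third

The roots are E and G♭.
From E to G♭: 2 semitones over a third = diminished.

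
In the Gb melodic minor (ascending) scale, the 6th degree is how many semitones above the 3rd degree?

The scale is Gb Ab Bbb Cb Db Eb F.
Bbb up to Eb is an augmented fourth — 6 semitones.

6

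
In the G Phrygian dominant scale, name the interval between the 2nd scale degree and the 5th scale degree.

The scale runs G Ab B C D Eb F.
That puts Ab below D.
Ab up to D is 6 semitones, a half step wider than a perfect fourth, so the interval is augmented.

augmented 4th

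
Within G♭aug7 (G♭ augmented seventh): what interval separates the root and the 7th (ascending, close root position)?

minor seventh

The chord tones of G♭aug7 are G♭, B♭, D, F♭.
The root is G♭ and the 7th is F♭.
7 letter names make it a seventh; at 10 semitones (a half step narrower than major) the quality is minor.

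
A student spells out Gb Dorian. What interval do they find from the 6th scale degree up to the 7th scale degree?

The scale runs Gb Ab Bbb Cb Db Eb Fb.
The 6th scale degree is Eb and the 7th scale degree is Fb.
Eb up to Fb is 1 semitone, a half step narrower than a major second, so the interval is minor.

m2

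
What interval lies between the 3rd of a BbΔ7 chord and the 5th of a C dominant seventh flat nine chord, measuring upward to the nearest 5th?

BbΔ7 has D as its 3rd, and C dominant seventh flat nine has G as its 5th.
From D to G is 5 semitones, exactly the perfect fourth.

perfect 4th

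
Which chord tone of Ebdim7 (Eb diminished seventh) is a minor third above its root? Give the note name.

Eb diminished seventh: Eb–Gb–Bbb–Dbb.
The root is Eb. A minor third above Eb is Gb.
Gb is the chord's 3rd.

Gb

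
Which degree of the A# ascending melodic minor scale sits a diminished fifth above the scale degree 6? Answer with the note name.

C#

The scale is A# B# C# D# E# F## G##.
The scale degree 6 is F##; a diminished fifth above that is C# — scale degree 3.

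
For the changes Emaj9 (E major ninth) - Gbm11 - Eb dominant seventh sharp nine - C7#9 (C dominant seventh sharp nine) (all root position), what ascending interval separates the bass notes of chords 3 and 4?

major sixth

The roots are Eb and C.
Counting 6 letters and 9 half steps from Eb gives a major sixth.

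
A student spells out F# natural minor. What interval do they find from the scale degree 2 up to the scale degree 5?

Spelling F# natural minor: F# G# A B C# D E.
Scale degree 2 = G#; 5th scale degree = C#.
Counting 4 letters and 5 half steps from G# gives a perfect fourth.

perfect fourth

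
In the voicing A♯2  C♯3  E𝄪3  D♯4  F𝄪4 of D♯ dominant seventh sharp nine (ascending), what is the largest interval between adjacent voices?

diminished seventh

Adjacent intervals: A♯2→C♯3 = minor third; C♯3→E𝄪3 = augmented third; E𝄪3→D♯4 = diminished seventh; D♯4→F𝄪4 = major third.
The largest is E𝄪3 to D♯4, a diminished seventh (9 semitones).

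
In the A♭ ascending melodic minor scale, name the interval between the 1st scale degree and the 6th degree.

The scale runs A♭ B♭ C♭ D♭ E♭ F G.
The 1st scale degree is A♭ and the 6th degree is F.
Counting 6 letters and 9 half steps from A♭ gives a major sixth.

major sixth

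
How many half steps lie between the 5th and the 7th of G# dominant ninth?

G#9 is spelled G#, B#, D#, F#, A#.
D# to F# is a minor third: 3 semitones.

3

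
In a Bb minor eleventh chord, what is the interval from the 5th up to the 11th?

Bbm11 is spelled Bb Db F Ab C Eb.
So we need the interval from F up to Eb.
F up to Eb is 10 semitones, a half step narrower than a major seventh, so the interval is minor.

minor 7th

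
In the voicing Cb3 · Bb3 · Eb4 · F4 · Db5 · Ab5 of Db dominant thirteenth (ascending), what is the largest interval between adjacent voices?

major seventh

Adjacent intervals: Cb3→Bb3 = major seventh; Bb3→Eb4 = perfect fourth; Eb4→F4 = major second; F4→Db5 = minor sixth; Db5→Ab5 = perfect fifth.
The largest is Cb3 to Bb3, a major seventh (11 semitones).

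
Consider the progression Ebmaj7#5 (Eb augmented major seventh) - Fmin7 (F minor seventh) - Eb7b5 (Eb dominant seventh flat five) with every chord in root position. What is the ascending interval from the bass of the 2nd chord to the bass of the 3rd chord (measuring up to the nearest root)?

minor seventh

The roots are F and Eb.
From F to Eb: 10 semitones over a seventh = minor.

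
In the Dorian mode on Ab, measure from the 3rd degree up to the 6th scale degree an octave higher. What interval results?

augmented 11th

Ab dorian: Ab Bb Cb Db Eb F Gb.
That puts Cb below F.
11 letter names make it an eleventh; at 18 semitones (a half step wider than perfect) the quality is augmented.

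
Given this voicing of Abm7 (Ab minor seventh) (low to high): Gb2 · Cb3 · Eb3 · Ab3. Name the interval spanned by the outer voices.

The outer voices are Gb2 and Ab3.
Counting 9 letters and 14 half steps from Gb gives a major ninth.

M9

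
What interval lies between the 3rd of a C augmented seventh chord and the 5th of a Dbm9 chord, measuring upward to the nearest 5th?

diminished 4th

C augmented seventh has E as its 3rd, and Dbm9 has Ab as its 5th.
4 letter names make it a fourth; at 4 semitones (a half step narrower than perfect) the quality is diminished.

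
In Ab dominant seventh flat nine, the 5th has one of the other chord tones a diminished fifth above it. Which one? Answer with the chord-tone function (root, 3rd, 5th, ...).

9th

Spelling the chord: Ab, C, Eb, Gb, Bbb.
The 5th is Eb. A diminished fifth above Eb is Bbb.
Bbb is the chord's 9th.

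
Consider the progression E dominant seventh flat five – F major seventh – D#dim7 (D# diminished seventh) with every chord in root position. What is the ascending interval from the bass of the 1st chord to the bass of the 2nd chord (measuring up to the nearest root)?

The roots are E and F.
E up to F is 1 semitone, a half step narrower than a major second, so the interval is minor.

m2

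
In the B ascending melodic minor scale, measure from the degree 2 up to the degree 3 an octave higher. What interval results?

m9

B melodic minor: B C# D E F# G# A#.
So we need the interval from C# up to D.
C# up to D is 13 semitones, a half step narrower than a major ninth, so the interval is minor.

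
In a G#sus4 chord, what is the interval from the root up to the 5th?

perfect fifth

The chord tones of G#sus4 are G#-C#-D#.
So we need the interval from G# up to D#.
G# up to D# spans 5 letter names and 7 semitones — a perfect fifth.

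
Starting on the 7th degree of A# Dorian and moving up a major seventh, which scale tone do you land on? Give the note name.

The scale is A# B# C# D# E# F## G#.
The 7th degree is G#; a major seventh above that is F## — scale degree 6.

F##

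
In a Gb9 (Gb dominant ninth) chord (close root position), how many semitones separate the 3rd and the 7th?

Gb9 (Gb dominant ninth): Gb Bb Db Fb Ab.
Bb to Fb is a diminished fifth: 6 semitones.

6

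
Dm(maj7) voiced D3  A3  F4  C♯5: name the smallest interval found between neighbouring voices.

Adjacent intervals: D3→A3 = perfect fifth; A3→F4 = minor sixth; F4→C♯5 = augmented fifth.
The smallest is D3 to A3, a perfect fifth (7 semitones).

perfect fifth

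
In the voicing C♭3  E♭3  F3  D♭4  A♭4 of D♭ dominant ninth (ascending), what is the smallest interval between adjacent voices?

major 2nd

Adjacent intervals: C♭3→E♭3 = major third; E♭3→F3 = major second; F3→D♭4 = minor sixth; D♭4→A♭4 = perfect fifth.
The smallest is E♭3 to F3, a major second (2 semitones).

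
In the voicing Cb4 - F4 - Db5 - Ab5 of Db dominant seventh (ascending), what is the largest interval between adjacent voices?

Adjacent intervals: Cb4→F4 = augmented fourth; F4→Db5 = minor sixth; Db5→Ab5 = perfect fifth.
The largest is F4 to Db5, a minor sixth (8 semitones).

minor sixth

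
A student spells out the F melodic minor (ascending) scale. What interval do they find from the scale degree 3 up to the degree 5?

major third

The scale runs F G Ab Bb C D E.
So we need the interval from Ab up to C.
Counting 3 letters and 4 half steps from Ab gives a major third.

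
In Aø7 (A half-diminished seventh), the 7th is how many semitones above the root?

10

Aø (A half-diminished seventh) is spelled A–C–E♭–G.
A to G is a minor seventh: 10 semitones.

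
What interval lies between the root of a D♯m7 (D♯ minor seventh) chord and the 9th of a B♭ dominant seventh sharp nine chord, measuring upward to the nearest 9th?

minor seventh

The root of D♯m7 (D♯ minor seventh) is D♯; the 9th of B♭ dominant seventh sharp nine is C♯.
D♯ up to C♯ is 10 semitones, a half step narrower than a major seventh, so the interval is minor.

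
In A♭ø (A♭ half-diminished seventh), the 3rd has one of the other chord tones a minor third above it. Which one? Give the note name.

Ebb

A♭m7b5 (A♭ half-diminished seventh): A♭–C♭–E𝄫–G♭.
The 3rd is C♭. A minor third above C♭ is E𝄫.
E𝄫 is the chord's 5th.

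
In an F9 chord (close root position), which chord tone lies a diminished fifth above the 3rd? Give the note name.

Eb

F9: F–A–C–Eb–G.
The 3rd is A. A diminished fifth above A is Eb.
Eb is the chord's 7th.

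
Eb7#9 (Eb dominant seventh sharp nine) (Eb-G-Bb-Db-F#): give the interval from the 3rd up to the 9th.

3rd = G; 9th = F#.
G up to F# spans 7 letter names and 11 semitones — a major seventh.

major seventh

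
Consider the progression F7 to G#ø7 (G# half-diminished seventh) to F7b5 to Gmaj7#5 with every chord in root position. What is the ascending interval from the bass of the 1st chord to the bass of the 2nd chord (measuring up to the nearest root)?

augmented 2nd

The roots are F and G#.
From F to G#: 3 semitones over a second = augmented.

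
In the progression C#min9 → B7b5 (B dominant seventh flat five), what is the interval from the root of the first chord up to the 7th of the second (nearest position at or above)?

minor sixth

C#min9 has C# as its root, and B7b5 (B dominant seventh flat five) has A as its 7th.
6 letter names make it a sixth; at 8 semitones (a half step narrower than major) the quality is minor.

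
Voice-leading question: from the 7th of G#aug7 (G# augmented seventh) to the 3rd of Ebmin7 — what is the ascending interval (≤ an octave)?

The 7th of G#aug7 (G# augmented seventh) is F#; the 3rd of Ebmin7 is Gb.
F# up to Gb is 0 semitones, a whole step narrower than a major second, so the interval is diminished.

d2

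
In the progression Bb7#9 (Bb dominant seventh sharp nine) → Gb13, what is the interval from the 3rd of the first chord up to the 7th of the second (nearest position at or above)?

Bb7#9 (Bb dominant seventh sharp nine) has D as its 3rd, and Gb13 has Fb as its 7th.
3 letter names make it a third; at 2 semitones (a whole step narrower than major) the quality is diminished.

diminished third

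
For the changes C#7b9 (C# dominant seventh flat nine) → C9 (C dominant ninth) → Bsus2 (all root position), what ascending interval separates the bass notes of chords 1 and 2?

The roots are C# and C.
8 letter names make it an octave; at 11 semitones (a half step narrower than perfect) the quality is diminished.

diminished octave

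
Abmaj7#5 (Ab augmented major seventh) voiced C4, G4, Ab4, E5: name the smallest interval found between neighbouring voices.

Adjacent intervals: C4→G4 = perfect fifth; G4→Ab4 = minor second; Ab4→E5 = augmented fifth.
The smallest is G4 to Ab4, a minor second (1 semitone).

minor 2nd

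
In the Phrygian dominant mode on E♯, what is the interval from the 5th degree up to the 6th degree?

Spelling the Phrygian dominant mode on E♯: E♯ F♯ G𝄪 A♯ B♯ C♯ D♯.
5th degree = B♯; 6th degree = C♯.
B♯ up to C♯ is 1 semitone, a half step narrower than a major second, so the interval is minor.

minor second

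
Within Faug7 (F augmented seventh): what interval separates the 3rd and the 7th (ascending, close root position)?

diminished fifth

F+7 (F augmented seventh): F–A–C#–Eb.
That puts A below Eb.
From A to Eb: 6 semitones over a fifth = diminished.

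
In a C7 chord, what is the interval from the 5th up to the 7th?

m3

C7: C-E-G-B♭.
That puts G below B♭.
G up to B♭ is 3 semitones, a half step narrower than a major third, so the interval is minor.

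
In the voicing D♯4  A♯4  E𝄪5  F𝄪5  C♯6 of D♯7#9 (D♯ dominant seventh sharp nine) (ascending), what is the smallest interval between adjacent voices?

minor second

Adjacent intervals: D♯4→A♯4 = perfect fifth; A♯4→E𝄪5 = augmented fifth; E𝄪5→F𝄪5 = minor second; F𝄪5→C♯6 = diminished fifth.
The smallest is E𝄪5 to F𝄪5, a minor second (1 semitone).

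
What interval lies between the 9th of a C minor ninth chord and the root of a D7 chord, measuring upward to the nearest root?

P1

The 9th of C minor ninth is D; the root of D7 is D.
D up to D spans 1 letter names and 0 semitones — a perfect unison.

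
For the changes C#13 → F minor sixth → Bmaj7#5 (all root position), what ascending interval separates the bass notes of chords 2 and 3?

augmented fourth

The roots are F and B.
4 letter names make it a fourth; at 6 semitones (a half step wider than perfect) the quality is augmented.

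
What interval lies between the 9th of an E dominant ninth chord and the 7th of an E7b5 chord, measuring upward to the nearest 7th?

minor 6th

The 9th of E dominant ninth is F♯; the 7th of E7b5 is D.
From F♯ to D: 8 semitones over a sixth = minor.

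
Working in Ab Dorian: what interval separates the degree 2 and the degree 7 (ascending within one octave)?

The scale runs Ab Bb Cb Db Eb F Gb.
So we need the interval from Bb up to Gb.
From Bb to Gb: 8 semitones over a sixth = minor.

minor sixth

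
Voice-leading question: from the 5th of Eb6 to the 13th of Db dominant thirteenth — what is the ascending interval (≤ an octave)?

perfect unison

Eb6 has Bb as its 5th, and Db dominant thirteenth has Bb as its 13th.
Counting 1 letters and 0 half steps from Bb gives a perfect unison.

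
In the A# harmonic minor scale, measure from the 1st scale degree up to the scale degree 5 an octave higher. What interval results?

The scale runs A# B# C# D# E# F# G##.
So we need the interval from A# up to E#.
From A# to E# is 19 semitones, exactly the perfect twelfth.

perfect twelfth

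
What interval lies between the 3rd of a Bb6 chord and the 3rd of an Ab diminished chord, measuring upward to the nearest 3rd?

The 3rd of Bb6 is D; the 3rd of Ab diminished is Cb.
From D to Cb: 9 semitones over a seventh = diminished.

diminished seventh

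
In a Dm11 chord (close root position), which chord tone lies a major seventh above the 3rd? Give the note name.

Dm11 is spelled D F A C E G.
The 3rd is F. A major seventh above F is E.
E is the chord's 9th.

E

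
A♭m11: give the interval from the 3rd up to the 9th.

major seventh

A♭m11 (A♭ minor eleventh) is spelled A♭ C♭ E♭ G♭ B♭ D♭.
That puts C♭ below B♭.
Counting 7 letters and 11 half steps from C♭ gives a major seventh.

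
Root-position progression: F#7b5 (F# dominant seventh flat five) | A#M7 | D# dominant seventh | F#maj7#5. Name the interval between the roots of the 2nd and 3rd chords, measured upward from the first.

perfect fourth

The roots are A# and D#.
Counting 4 letters and 5 half steps from A# gives a perfect fourth.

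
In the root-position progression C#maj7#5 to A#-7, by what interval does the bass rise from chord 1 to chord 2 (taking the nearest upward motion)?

M6

The roots are C# and A#.
C# up to A# spans 6 letter names and 9 semitones — a major sixth.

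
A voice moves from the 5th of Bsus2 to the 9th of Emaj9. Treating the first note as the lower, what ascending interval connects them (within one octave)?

The 5th of Bsus2 is F♯; the 9th of Emaj9 is F♯.
F♯ up to F♯ spans 1 letter names and 0 semitones — a perfect unison.

perfect 1st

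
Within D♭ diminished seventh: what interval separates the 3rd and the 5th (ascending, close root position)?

minor 3rd

D♭dim7: D♭ F♭ A𝄫 C𝄫.
So we need the interval from F♭ up to A𝄫.
From F♭ to A𝄫: 3 semitones over a third = minor.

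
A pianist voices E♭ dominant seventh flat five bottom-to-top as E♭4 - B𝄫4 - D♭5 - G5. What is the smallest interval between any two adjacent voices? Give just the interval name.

Adjacent intervals: E♭4→B𝄫4 = diminished fifth; B𝄫4→D♭5 = major third; D♭5→G5 = augmented fourth.
The smallest is B𝄫4 to D♭5, a major third (4 semitones).

major third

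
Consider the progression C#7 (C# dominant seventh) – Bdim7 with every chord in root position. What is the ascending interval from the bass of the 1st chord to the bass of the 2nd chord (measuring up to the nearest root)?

The roots are C# and B.
From C# to B: 10 semitones over a seventh = minor.

minor 7th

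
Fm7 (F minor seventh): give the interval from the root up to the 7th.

minor seventh

Fmin7: F-A♭-C-E♭.
So we need the interval from F up to E♭.
F up to E♭ is 10 semitones, a half step narrower than a major seventh, so the interval is minor.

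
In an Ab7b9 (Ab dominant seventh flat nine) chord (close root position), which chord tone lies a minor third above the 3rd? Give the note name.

Eb

The chord tones of Ab dominant seventh flat nine are Ab-C-Eb-Gb-Bbb.
The 3rd is C. A minor third above C is Eb.
Eb is the chord's 5th.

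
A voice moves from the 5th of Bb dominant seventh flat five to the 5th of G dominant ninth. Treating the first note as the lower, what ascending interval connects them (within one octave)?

augmented 6th

The 5th of Bb dominant seventh flat five is Fb; the 5th of G dominant ninth is D.
Fb up to D is 10 semitones, a half step wider than a major sixth, so the interval is augmented.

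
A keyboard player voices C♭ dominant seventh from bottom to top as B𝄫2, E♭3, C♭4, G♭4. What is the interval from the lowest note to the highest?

major thirteenth

The outer voices are B𝄫2 and G♭4.
Counting 13 letters and 21 half steps from B𝄫 gives a major thirteenth.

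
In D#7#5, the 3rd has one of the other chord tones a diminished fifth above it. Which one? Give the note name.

D#+7 (D# augmented seventh): D# F## A## C#.
The 3rd is F##. A diminished fifth above F## is C#.
C# is the chord's 7th.

C#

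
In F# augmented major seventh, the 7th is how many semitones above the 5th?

3

F# augmented major seventh: F#-A#-C##-E#.
C## to E# is a minor third: 3 semitones.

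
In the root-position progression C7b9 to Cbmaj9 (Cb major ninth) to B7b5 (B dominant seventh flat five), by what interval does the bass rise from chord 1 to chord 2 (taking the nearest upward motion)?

diminished octave

The roots are C and Cb.
C up to Cb is 11 semitones, a half step narrower than a perfect octave, so the interval is diminished.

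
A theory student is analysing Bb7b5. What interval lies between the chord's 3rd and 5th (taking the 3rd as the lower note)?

Bb dominant seventh flat five: Bb D Fb Ab.
That puts D below Fb.
D up to Fb is 2 semitones, a whole step narrower than a major third, so the interval is diminished.

diminished third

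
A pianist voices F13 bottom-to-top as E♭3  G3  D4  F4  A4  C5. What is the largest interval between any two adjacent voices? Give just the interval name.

Adjacent intervals: E♭3→G3 = major third; G3→D4 = perfect fifth; D4→F4 = minor third; F4→A4 = major third; A4→C5 = minor third.
The largest is G3 to D4, a perfect fifth (7 semitones).

perfect fifth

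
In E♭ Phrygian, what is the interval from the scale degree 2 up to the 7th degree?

major sixth

E♭ phrygian: E♭ F♭ G♭ A♭ B♭ C♭ D♭.
The scale degree 2 is F♭ and the 7th degree is D♭.
F♭ up to D♭ spans 6 letter names and 9 semitones — a major sixth.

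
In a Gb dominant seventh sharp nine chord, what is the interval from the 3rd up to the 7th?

diminished fifth

Gb7#9 (Gb dominant seventh sharp nine): Gb, Bb, Db, Fb, A.
So we need the interval from Bb up to Fb.
5 letter names make it a fifth; at 6 semitones (a half step narrower than perfect) the quality is diminished.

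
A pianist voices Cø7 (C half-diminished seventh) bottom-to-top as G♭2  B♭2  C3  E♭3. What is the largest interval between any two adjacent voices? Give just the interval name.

Adjacent intervals: G♭2→B♭2 = major third; B♭2→C3 = major second; C3→E♭3 = minor third.
The largest is G♭2 to B♭2, a major third (4 semitones).

major third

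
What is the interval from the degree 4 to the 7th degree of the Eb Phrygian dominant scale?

perfect fourth

Eb phrygian dominant: Eb Fb G Ab Bb Cb Db.
The degree 4 is Ab and the scale degree 7 is Db.
Ab up to Db spans 4 letter names and 5 semitones — a perfect fourth.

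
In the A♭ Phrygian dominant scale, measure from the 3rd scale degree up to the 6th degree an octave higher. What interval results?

diminished eleventh

Spelling the A♭ Phrygian dominant scale: A♭ B𝄫 C D♭ E♭ F♭ G♭.
That puts C below F♭.
C up to F♭ is 16 semitones, a half step narrower than a perfect eleventh, so the interval is diminished.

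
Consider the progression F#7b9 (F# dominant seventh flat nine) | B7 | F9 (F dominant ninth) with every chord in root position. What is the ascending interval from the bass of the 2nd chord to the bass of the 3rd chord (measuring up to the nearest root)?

diminished fifth

The roots are B and F.
From B to F: 6 semitones over a fifth = diminished.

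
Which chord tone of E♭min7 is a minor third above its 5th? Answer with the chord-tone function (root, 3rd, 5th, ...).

The chord tones of E♭-7 are E♭ G♭ B♭ D♭.
The 5th is B♭. A minor third above B♭ is D♭.
D♭ is the chord's 7th.

7th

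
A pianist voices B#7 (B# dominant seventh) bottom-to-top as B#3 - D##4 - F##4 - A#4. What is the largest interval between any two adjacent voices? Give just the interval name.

Adjacent intervals: B#3→D##4 = major third; D##4→F##4 = minor third; F##4→A#4 = minor third.
The largest is B#3 to D##4, a major third (4 semitones).

major third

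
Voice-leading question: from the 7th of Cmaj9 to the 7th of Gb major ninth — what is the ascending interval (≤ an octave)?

diminished 5th

Cmaj9 has B as its 7th, and Gb major ninth has F as its 7th.
5 letter names make it a fifth; at 6 semitones (a half step narrower than perfect) the quality is diminished.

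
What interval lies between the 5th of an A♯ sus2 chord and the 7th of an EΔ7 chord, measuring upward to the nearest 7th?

minor 7th

The 5th of A♯ sus2 is E♯; the 7th of EΔ7 is D♯.
From E♯ to D♯: 10 semitones over a seventh = minor.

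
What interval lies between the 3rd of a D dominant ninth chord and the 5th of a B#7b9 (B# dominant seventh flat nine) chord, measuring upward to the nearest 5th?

augmented 1st

The 3rd of D dominant ninth is F#; the 5th of B#7b9 (B# dominant seventh flat nine) is F##.
1 letter names make it a unison; at 1 semitone (a half step wider than perfect) the quality is augmented.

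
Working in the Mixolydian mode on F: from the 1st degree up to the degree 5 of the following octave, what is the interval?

Spelling the Mixolydian mode on F: F G A Bb C D Eb.
So we need the interval from F up to C.
Counting 12 letters and 19 half steps from F gives a perfect twelfth.

perfect twelfth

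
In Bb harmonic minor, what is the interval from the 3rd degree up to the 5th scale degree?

major 3rd

Bb harmonic minor: Bb C Db Eb F Gb A.
So we need the interval from Db up to F.
Counting 3 letters and 4 half steps from Db gives a major third.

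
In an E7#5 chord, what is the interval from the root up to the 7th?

Spelling the chord: E G# B# D.
The root is E and the 7th is D.
7 letter names make it a seventh; at 10 semitones (a half step narrower than major) the quality is minor.

minor seventh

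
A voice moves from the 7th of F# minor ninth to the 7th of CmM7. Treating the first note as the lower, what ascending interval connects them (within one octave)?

The 7th of F# minor ninth is E; the 7th of CmM7 is B.
Counting 5 letters and 7 half steps from E gives a perfect fifth.

P5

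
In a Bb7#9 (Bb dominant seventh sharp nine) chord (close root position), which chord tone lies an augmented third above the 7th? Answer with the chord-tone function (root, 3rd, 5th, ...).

9th

The chord tones of Bb7#9 (Bb dominant seventh sharp nine) are Bb D F Ab C#.
The 7th is Ab. An augmented third above Ab is C#.
C# is the chord's 9th.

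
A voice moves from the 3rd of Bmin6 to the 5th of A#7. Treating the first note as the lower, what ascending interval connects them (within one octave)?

A2

The 3rd of Bmin6 is D; the 5th of A#7 is E#.
2 letter names make it a second; at 3 semitones (a half step wider than major) the quality is augmented.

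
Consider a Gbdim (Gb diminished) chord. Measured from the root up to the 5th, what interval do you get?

diminished fifth

Gbdim: Gb-Bbb-Dbb.
That puts Gb below Dbb.
5 letter names make it a fifth; at 6 semitones (a half step narrower than perfect) the quality is diminished.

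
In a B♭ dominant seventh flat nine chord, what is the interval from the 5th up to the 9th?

B♭7b9 is spelled B♭ D F A♭ C♭.
That puts F below C♭.
5 letter names make it a fifth; at 6 semitones (a half step narrower than perfect) the quality is diminished.

diminished fifth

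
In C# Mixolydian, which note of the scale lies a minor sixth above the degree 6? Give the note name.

The scale is C# D# E# F# G# A# B.
The degree 6 is A#; a minor sixth above that is F# — scale degree 4.

F#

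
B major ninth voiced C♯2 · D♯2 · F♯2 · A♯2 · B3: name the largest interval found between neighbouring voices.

Adjacent intervals: C♯2→D♯2 = major second; D♯2→F♯2 = minor third; F♯2→A♯2 = major third; A♯2→B3 = minor ninth.
The largest is A♯2 to B3, a minor ninth (13 semitones).

minor ninth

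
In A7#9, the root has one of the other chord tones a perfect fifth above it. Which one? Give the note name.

E

A dominant seventh sharp nine is spelled A C♯ E G B♯.
The root is A. A perfect fifth above A is E.
E is the chord's 5th.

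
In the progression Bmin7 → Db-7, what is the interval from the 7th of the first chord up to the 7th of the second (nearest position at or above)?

Bmin7 has A as its 7th, and Db-7 has Cb as its 7th.
A up to Cb is 2 semitones, a whole step narrower than a major third, so the interval is diminished.

diminished third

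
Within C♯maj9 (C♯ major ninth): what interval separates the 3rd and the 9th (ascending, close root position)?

minor 7th

The chord tones of C♯maj9 (C♯ major ninth) are C♯, E♯, G♯, B♯, D♯.
That puts E♯ below D♯.
E♯ up to D♯ is 10 semitones, a half step narrower than a major seventh, so the interval is minor.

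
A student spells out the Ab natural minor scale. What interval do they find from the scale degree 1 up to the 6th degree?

Ab natural minor: Ab Bb Cb Db Eb Fb Gb.
Scale degree 1 = Ab; 6th degree = Fb.
6 letter names make it a sixth; at 8 semitones (a half step narrower than major) the quality is minor.

minor sixth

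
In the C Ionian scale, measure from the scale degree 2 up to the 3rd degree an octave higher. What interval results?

major ninth

The scale runs C D E F G A B.
That puts D below E.
D up to E spans 9 letter names and 14 semitones — a major ninth.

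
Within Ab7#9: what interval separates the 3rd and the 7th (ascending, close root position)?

The chord tones of Ab7#9 (Ab dominant seventh sharp nine) are Ab C Eb Gb B.
So we need the interval from C up to Gb.
5 letter names make it a fifth; at 6 semitones (a half step narrower than perfect) the quality is diminished.

diminished 5th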